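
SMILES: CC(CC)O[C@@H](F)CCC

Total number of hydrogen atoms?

Hydrogens are implicit in SMILES; fill each atom to its normal valence:
  3 × C: 3 H each → 9
  3 × C: 2 H each → 6
  2 × C: 1 H each → 2
  1 × F: no H
  1 × O: no H
  Total hydrogens = 17.

17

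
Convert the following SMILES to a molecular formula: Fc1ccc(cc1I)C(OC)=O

Heavy atoms from the SMILES: 8 C, 1 F, 1 I, 2 O.
Implicit hydrogens by atom environment:
  3 × C (aromatic): 1 H each → 3
  3 × C (aromatic): no H
  2 × O: no H
  1 × C: 3 H
  1 × C: no H
  1 × F: no H
  1 × I: no H
  Total hydrogens = 6.
Molecular formula: C8H6FIO2

C8H6FIO2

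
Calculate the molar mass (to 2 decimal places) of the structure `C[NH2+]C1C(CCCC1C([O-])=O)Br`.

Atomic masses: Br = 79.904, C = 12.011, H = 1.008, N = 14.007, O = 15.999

Molecular formula: C8H14BrNO2.
M = 1×79.904 + 8×12.011 + 14×1.008 + 1×14.007 + 2×15.999 = 236.11 g/mol.

236.11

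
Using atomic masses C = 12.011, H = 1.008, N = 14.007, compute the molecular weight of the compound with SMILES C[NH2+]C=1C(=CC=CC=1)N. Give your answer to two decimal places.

123.18

Molecular formula: C7H11N2+.
M = 7×12.011 + 11×1.008 + 2×14.007 = 123.18 g/mol.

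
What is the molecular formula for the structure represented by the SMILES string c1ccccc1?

C6H6

Heavy atoms from the SMILES: 6 C.
Implicit hydrogens by atom environment:
  6 × C (aromatic): 1 H each → 6
  Total hydrogens = 6.
Molecular formula: C6H6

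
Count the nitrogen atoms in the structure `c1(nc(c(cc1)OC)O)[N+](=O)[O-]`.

The symbol for nitrogen appears 2 times in the SMILES.

2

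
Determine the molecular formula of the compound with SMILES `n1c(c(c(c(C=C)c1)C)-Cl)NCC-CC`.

Heavy atoms from the SMILES: 12 C, 1 Cl, 2 N.
Implicit hydrogens by atom environment:
  4 × C: 2 H each → 8
  4 × C (aromatic): no H
  2 × C: 3 H each → 6
  1 × C (aromatic): 1 H
  1 × C: 1 H
  1 × Cl: no H
  1 × N: 1 H
  1 × N (aromatic): no H
  Total hydrogens = 17.
Molecular formula: C12H17ClN2

C12H17ClN2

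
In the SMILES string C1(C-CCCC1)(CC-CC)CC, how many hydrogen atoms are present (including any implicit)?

24

Hydrogens are implicit in SMILES; fill each atom to its normal valence:
  9 × C: 2 H each → 18
  2 × C: 3 H each → 6
  1 × C: no H
  Total hydrogens = 24.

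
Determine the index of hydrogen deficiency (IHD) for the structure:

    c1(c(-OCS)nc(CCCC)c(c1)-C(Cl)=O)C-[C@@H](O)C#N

Molecular formula from the SMILES: C14H17ClN2O3S.
DoU = (2C + 2 + N − H − X)/2 = (2·14 + 2 + 2 − 17 − 1)/2 = 14/2 = 7.
(Structurally: 1 ring(s) + 6 π bond(s) = 7.)

7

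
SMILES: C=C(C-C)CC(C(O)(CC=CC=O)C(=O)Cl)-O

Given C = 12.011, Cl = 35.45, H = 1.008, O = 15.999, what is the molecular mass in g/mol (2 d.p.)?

Molecular formula: C12H17ClO4.
M = 12×12.011 + 1×35.45 + 17×1.008 + 4×15.999 = 260.71 g/mol.

260.71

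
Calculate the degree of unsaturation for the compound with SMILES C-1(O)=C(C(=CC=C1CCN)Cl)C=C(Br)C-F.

5

Molecular formula from the SMILES: C11H12BrClFNO.
DoU = (2C + 2 + N − H − X)/2 = (2·11 + 2 + 1 − 12 − 3)/2 = 10/2 = 5.
(Structurally: 1 ring(s) + 4 π bond(s) = 5.)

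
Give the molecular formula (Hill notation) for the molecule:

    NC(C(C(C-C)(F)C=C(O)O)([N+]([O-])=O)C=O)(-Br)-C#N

Heavy atoms from the SMILES: 1 Br, 9 C, 1 F, 3 N, 5 O.
Implicit hydrogens by atom environment:
  5 × C: no H
  2 × C: 1 H each → 2
  2 × O: 1 H each → 2
  2 × O: no H
  1 × Br: no H
  1 × C: 3 H
  1 × C: 2 H
  1 × F: no H
  1 × N: 2 H
  1 × N (charge +1): no H
  1 × N: no H
  1 × O (charge -1): no H
  Total hydrogens = 11.
Molecular formula: C9H11BrFN3O5

C9H11BrFN3O5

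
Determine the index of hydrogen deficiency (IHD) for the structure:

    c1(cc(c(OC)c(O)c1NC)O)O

4

Molecular formula from the SMILES: C8H11NO4.
DoU = (2C + 2 + N − H − X)/2 = (2·8 + 2 + 1 − 11 − 0)/2 = 8/2 = 4.
(Structurally: 1 ring(s) + 3 π bond(s) = 4.)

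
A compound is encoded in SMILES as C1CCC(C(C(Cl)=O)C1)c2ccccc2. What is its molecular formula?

C13H15ClO

Heavy atoms from the SMILES: 13 C, 1 Cl, 1 O.
Implicit hydrogens by atom environment:
  5 × C (aromatic): 1 H each → 5
  4 × C: 2 H each → 8
  2 × C: 1 H each → 2
  1 × C: no H
  1 × C (aromatic): no H
  1 × Cl: no H
  1 × O: no H
  Total hydrogens = 15.
Molecular formula: C13H15ClO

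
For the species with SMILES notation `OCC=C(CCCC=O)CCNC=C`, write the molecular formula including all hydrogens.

Heavy atoms from the SMILES: 11 C, 1 N, 2 O.
Implicit hydrogens by atom environment:
  7 × C: 2 H each → 14
  3 × C: 1 H each → 3
  1 × C: no H
  1 × N: 1 H
  1 × O: 1 H
  1 × O: no H
  Total hydrogens = 19.
Molecular formula: C11H19NO2

C11H19NO2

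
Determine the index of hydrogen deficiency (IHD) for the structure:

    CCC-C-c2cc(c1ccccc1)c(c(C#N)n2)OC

Molecular formula from the SMILES: C17H18N2O.
DoU = (2C + 2 + N − H − X)/2 = (2·17 + 2 + 2 − 18 − 0)/2 = 20/2 = 10.
(Structurally: 2 ring(s) + 8 π bond(s) = 10.)

10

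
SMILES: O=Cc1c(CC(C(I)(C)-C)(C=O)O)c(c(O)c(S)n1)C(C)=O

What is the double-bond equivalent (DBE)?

Molecular formula from the SMILES: C14H16INO5S.
DoU = (2C + 2 + N − H − X)/2 = (2·14 + 2 + 1 − 16 − 1)/2 = 14/2 = 7.
(Structurally: 1 ring(s) + 6 π bond(s) = 7.)

7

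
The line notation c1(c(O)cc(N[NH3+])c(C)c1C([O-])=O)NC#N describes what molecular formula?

C9H10N4O3

Heavy atoms from the SMILES: 9 C, 4 N, 3 O.
Implicit hydrogens by atom environment:
  5 × C (aromatic): no H
  2 × C: no H
  2 × N: 1 H each → 2
  1 × C: 3 H
  1 × C (aromatic): 1 H
  1 × N (charge +1): 3 H
  1 × N: no H
  1 × O: 1 H
  1 × O: no H
  1 × O (charge -1): no H
  Total hydrogens = 10.
Molecular formula: C9H10N4O3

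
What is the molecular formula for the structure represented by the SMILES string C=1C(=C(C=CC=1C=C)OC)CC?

C11H14O

Heavy atoms from the SMILES: 11 C, 1 O.
Implicit hydrogens by atom environment:
  3 × C (aromatic): 1 H each → 3
  3 × C (aromatic): no H
  2 × C: 3 H each → 6
  2 × C: 2 H each → 4
  1 × C: 1 H
  1 × O: no H
  Total hydrogens = 14.
Molecular formula: C11H14O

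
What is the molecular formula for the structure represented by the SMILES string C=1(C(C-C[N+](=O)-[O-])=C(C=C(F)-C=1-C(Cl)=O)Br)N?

C9H7BrClFN2O3

Heavy atoms from the SMILES: 1 Br, 9 C, 1 Cl, 1 F, 2 N, 3 O.
Implicit hydrogens by atom environment:
  5 × C (aromatic): no H
  2 × C: 2 H each → 4
  2 × O: no H
  1 × Br: no H
  1 × C (aromatic): 1 H
  1 × C: no H
  1 × Cl: no H
  1 × F: no H
  1 × N: 2 H
  1 × N (charge +1): no H
  1 × O (charge -1): no H
  Total hydrogens = 7.
Molecular formula: C9H7BrClFN2O3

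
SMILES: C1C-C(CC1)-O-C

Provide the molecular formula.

C6H12O

Heavy atoms from the SMILES: 6 C, 1 O.
Implicit hydrogens by atom environment:
  4 × C: 2 H each → 8
  1 × C: 3 H
  1 × C: 1 H
  1 × O: no H
  Total hydrogens = 12.
Molecular formula: C6H12O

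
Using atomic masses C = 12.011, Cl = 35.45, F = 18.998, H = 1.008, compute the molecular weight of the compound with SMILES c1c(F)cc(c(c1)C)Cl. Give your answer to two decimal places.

Molecular formula: C7H6ClF.
M = 7×12.011 + 1×35.45 + 1×18.998 + 6×1.008 = 144.57 g/mol.

144.57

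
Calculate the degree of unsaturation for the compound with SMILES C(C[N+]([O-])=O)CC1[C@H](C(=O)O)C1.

Molecular formula from the SMILES: C7H11NO4.
DoU = (2C + 2 + N − H − X)/2 = (2·7 + 2 + 1 − 11 − 0)/2 = 6/2 = 3.
(Structurally: 1 ring(s) + 2 π bond(s) = 3.)

3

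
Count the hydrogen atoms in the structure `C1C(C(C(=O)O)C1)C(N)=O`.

9

Hydrogens are implicit in SMILES; fill each atom to its normal valence:
  2 × C: 2 H each → 4
  2 × C: 1 H each → 2
  2 × C: no H
  2 × O: no H
  1 × N: 2 H
  1 × O: 1 H
  Total hydrogens = 9.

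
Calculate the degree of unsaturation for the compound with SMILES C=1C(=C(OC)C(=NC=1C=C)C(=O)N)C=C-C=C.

Molecular formula from the SMILES: C13H14N2O2.
DoU = (2C + 2 + N − H − X)/2 = (2·13 + 2 + 2 − 14 − 0)/2 = 16/2 = 8.
(Structurally: 1 ring(s) + 7 π bond(s) = 8.)

8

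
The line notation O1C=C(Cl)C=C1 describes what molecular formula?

C4H3ClO

Heavy atoms from the SMILES: 4 C, 1 Cl, 1 O.
Implicit hydrogens by atom environment:
  3 × C (aromatic): 1 H each → 3
  1 × C (aromatic): no H
  1 × Cl: no H
  1 × O (aromatic): no H
  Total hydrogens = 3.
Molecular formula: C4H3ClO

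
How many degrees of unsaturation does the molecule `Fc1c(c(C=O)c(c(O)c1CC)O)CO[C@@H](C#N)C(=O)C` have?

8

Molecular formula from the SMILES: C14H14FNO5.
DoU = (2C + 2 + N − H − X)/2 = (2·14 + 2 + 1 − 14 − 1)/2 = 16/2 = 8.
(Structurally: 1 ring(s) + 7 π bond(s) = 8.)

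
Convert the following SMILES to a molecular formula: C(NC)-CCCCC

C7H17N

Heavy atoms from the SMILES: 7 C, 1 N.
Implicit hydrogens by atom environment:
  5 × C: 2 H each → 10
  2 × C: 3 H each → 6
  1 × N: 1 H
  Total hydrogens = 17.
Molecular formula: C7H17N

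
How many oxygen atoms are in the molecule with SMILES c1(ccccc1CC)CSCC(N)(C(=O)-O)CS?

2

The symbol for oxygen appears 2 times in the SMILES.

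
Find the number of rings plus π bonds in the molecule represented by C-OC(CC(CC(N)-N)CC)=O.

Molecular formula from the SMILES: C8H18N2O2.
DoU = (2C + 2 + N − H − X)/2 = (2·8 + 2 + 2 − 18 − 0)/2 = 2/2 = 1.
(Structurally: 0 ring(s) + 1 π bond(s) = 1.)

1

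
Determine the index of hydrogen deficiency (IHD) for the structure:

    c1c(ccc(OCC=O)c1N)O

5

Molecular formula from the SMILES: C8H9NO3.
DoU = (2C + 2 + N − H − X)/2 = (2·8 + 2 + 1 − 9 − 0)/2 = 10/2 = 5.
(Structurally: 1 ring(s) + 4 π bond(s) = 5.)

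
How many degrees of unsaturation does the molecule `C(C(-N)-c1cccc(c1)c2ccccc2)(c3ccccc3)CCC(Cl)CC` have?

Molecular formula from the SMILES: C25H28ClN.
DoU = (2C + 2 + N − H − X)/2 = (2·25 + 2 + 1 − 28 − 1)/2 = 24/2 = 12.
(Structurally: 3 ring(s) + 9 π bond(s) = 12.)

12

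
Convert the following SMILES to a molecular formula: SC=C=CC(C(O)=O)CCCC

C9H14O2S

Heavy atoms from the SMILES: 9 C, 2 O, 1 S.
Implicit hydrogens by atom environment:
  3 × C: 2 H each → 6
  3 × C: 1 H each → 3
  2 × C: no H
  1 × C: 3 H
  1 × O: 1 H
  1 × O: no H
  1 × S: 1 H
  Total hydrogens = 14.
Molecular formula: C9H14O2S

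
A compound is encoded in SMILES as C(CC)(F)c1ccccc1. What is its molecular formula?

C9H11F

Heavy atoms from the SMILES: 9 C, 1 F.
Implicit hydrogens by atom environment:
  5 × C (aromatic): 1 H each → 5
  1 × C: 3 H
  1 × C: 2 H
  1 × C: 1 H
  1 × C (aromatic): no H
  1 × F: no H
  Total hydrogens = 11.
Molecular formula: C9H11F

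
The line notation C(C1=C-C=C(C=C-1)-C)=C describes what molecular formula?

C9H10

Heavy atoms from the SMILES: 9 C.
Implicit hydrogens by atom environment:
  4 × C (aromatic): 1 H each → 4
  2 × C (aromatic): no H
  1 × C: 3 H
  1 × C: 2 H
  1 × C: 1 H
  Total hydrogens = 10.
Molecular formula: C9H10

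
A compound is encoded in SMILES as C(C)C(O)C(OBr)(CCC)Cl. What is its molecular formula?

Heavy atoms from the SMILES: 1 Br, 7 C, 1 Cl, 2 O.
Implicit hydrogens by atom environment:
  3 × C: 2 H each → 6
  2 × C: 3 H each → 6
  1 × Br: no H
  1 × C: 1 H
  1 × C: no H
  1 × Cl: no H
  1 × O: 1 H
  1 × O: no H
  Total hydrogens = 14.
Molecular formula: C7H14BrClO2

C7H14BrClO2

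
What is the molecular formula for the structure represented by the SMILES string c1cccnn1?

C4H4N2

Heavy atoms from the SMILES: 4 C, 2 N.
Implicit hydrogens by atom environment:
  4 × C (aromatic): 1 H each → 4
  2 × N (aromatic): no H
  Total hydrogens = 4.
Molecular formula: C4H4N2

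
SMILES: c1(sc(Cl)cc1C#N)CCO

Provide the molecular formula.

C7H6ClNOS

Heavy atoms from the SMILES: 7 C, 1 Cl, 1 N, 1 O, 1 S.
Implicit hydrogens by atom environment:
  3 × C (aromatic): no H
  2 × C: 2 H each → 4
  1 × C (aromatic): 1 H
  1 × C: no H
  1 × Cl: no H
  1 × N: no H
  1 × O: 1 H
  1 × S (aromatic): no H
  Total hydrogens = 6.
Molecular formula: C7H6ClNOS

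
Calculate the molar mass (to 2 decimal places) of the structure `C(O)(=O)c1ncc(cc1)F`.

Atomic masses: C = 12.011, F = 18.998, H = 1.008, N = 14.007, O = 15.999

Molecular formula: C6H4FNO2.
M = 6×12.011 + 1×18.998 + 4×1.008 + 1×14.007 + 2×15.999 = 141.10 g/mol.

141.10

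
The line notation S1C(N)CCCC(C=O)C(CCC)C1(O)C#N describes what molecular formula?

Heavy atoms from the SMILES: 12 C, 2 N, 2 O, 1 S.
Implicit hydrogens by atom environment:
  5 × C: 2 H each → 10
  4 × C: 1 H each → 4
  2 × C: no H
  1 × C: 3 H
  1 × N: 2 H
  1 × N: no H
  1 × O: 1 H
  1 × O: no H
  1 × S: no H
  Total hydrogens = 20.
Molecular formula: C12H20N2O2S

C12H20N2O2S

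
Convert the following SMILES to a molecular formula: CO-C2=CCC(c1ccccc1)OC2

Heavy atoms from the SMILES: 12 C, 2 O.
Implicit hydrogens by atom environment:
  5 × C (aromatic): 1 H each → 5
  2 × C: 2 H each → 4
  2 × C: 1 H each → 2
  2 × O: no H
  1 × C: 3 H
  1 × C: no H
  1 × C (aromatic): no H
  Total hydrogens = 14.
Molecular formula: C12H14O2

C12H14O2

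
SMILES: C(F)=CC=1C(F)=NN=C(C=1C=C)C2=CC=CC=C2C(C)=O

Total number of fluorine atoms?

The symbol for fluorine appears 2 times in the SMILES.

2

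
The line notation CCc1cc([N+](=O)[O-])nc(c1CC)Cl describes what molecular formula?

Heavy atoms from the SMILES: 9 C, 1 Cl, 2 N, 2 O.
Implicit hydrogens by atom environment:
  4 × C (aromatic): no H
  2 × C: 3 H each → 6
  2 × C: 2 H each → 4
  1 × C (aromatic): 1 H
  1 × Cl: no H
  1 × N (aromatic): no H
  1 × N (charge +1): no H
  1 × O: no H
  1 × O (charge -1): no H
  Total hydrogens = 11.
Molecular formula: C9H11ClN2O2

C9H11ClN2O2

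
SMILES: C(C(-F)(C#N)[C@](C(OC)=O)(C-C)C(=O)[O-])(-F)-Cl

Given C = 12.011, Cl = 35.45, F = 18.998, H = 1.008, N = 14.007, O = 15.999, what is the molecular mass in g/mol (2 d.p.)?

268.62

Molecular formula: C9H9ClF2NO4-.
M = 9×12.011 + 1×35.45 + 2×18.998 + 9×1.008 + 1×14.007 + 4×15.999 = 268.62 g/mol.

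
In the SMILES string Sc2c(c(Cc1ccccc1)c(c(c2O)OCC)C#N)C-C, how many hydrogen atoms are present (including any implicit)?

19

Hydrogens are implicit in SMILES; fill each atom to its normal valence:
  7 × C (aromatic): no H
  5 × C (aromatic): 1 H each → 5
  3 × C: 2 H each → 6
  2 × C: 3 H each → 6
  1 × C: no H
  1 × N: no H
  1 × O: 1 H
  1 × O: no H
  1 × S: 1 H
  Total hydrogens = 19.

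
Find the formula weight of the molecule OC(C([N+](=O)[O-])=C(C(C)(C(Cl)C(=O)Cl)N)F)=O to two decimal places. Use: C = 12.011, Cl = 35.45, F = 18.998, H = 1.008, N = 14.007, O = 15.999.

289.04

Molecular formula: C7H7Cl2FN2O5.
M = 7×12.011 + 2×35.45 + 1×18.998 + 7×1.008 + 2×14.007 + 5×15.999 = 289.04 g/mol.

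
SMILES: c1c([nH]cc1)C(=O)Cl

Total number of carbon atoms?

5

The symbol for carbon appears 5 times in the SMILES. Lowercase c denotes aromatic carbon and counts toward C.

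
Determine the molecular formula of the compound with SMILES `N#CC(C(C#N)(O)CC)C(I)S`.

Heavy atoms from the SMILES: 7 C, 1 I, 2 N, 1 O, 1 S.
Implicit hydrogens by atom environment:
  3 × C: no H
  2 × C: 1 H each → 2
  2 × N: no H
  1 × C: 3 H
  1 × C: 2 H
  1 × I: no H
  1 × O: 1 H
  1 × S: 1 H
  Total hydrogens = 9.
Molecular formula: C7H9IN2OS

C7H9IN2OS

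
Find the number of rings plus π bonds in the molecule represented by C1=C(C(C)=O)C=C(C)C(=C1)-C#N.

7

Molecular formula from the SMILES: C10H9NO.
DoU = (2C + 2 + N − H − X)/2 = (2·10 + 2 + 1 − 9 − 0)/2 = 14/2 = 7.
(Structurally: 1 ring(s) + 6 π bond(s) = 7.)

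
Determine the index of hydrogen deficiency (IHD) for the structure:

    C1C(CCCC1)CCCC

Molecular formula from the SMILES: C10H20.
DoU = (2C + 2 + N − H − X)/2 = (2·10 + 2 + 0 − 20 − 0)/2 = 2/2 = 1.
(Structurally: 1 ring(s) + 0 π bond(s) = 1.)

1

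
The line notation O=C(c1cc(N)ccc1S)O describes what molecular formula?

C7H7NO2S

Heavy atoms from the SMILES: 7 C, 1 N, 2 O, 1 S.
Implicit hydrogens by atom environment:
  3 × C (aromatic): 1 H each → 3
  3 × C (aromatic): no H
  1 × C: no H
  1 × N: 2 H
  1 × O: 1 H
  1 × O: no H
  1 × S: 1 H
  Total hydrogens = 7.
Molecular formula: C7H7NO2S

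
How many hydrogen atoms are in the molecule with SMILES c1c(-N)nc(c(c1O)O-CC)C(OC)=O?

12

Hydrogens are implicit in SMILES; fill each atom to its normal valence:
  4 × C (aromatic): no H
  3 × O: no H
  2 × C: 3 H each → 6
  1 × C: 2 H
  1 × C (aromatic): 1 H
  1 × C: no H
  1 × N: 2 H
  1 × N (aromatic): no H
  1 × O: 1 H
  Total hydrogens = 12.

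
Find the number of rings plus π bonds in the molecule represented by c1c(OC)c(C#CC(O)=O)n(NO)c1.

6

Molecular formula from the SMILES: C8H8N2O4.
DoU = (2C + 2 + N − H − X)/2 = (2·8 + 2 + 2 − 8 − 0)/2 = 12/2 = 6.
(Structurally: 1 ring(s) + 5 π bond(s) = 6.)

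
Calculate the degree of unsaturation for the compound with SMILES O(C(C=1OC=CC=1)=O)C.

Molecular formula from the SMILES: C6H6O3.
DoU = (2C + 2 + N − H − X)/2 = (2·6 + 2 + 0 − 6 − 0)/2 = 8/2 = 4.
(Structurally: 1 ring(s) + 3 π bond(s) = 4.)

4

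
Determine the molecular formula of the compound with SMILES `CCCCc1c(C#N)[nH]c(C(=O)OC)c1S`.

C11H14N2O2S

Heavy atoms from the SMILES: 11 C, 2 N, 2 O, 1 S.
Implicit hydrogens by atom environment:
  4 × C (aromatic): no H
  3 × C: 2 H each → 6
  2 × C: 3 H each → 6
  2 × C: no H
  2 × O: no H
  1 × N (aromatic): 1 H
  1 × N: no H
  1 × S: 1 H
  Total hydrogens = 14.
Molecular formula: C11H14N2O2S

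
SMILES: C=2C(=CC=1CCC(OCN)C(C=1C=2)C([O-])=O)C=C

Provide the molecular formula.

Heavy atoms from the SMILES: 14 C, 1 N, 3 O.
Implicit hydrogens by atom environment:
  4 × C: 2 H each → 8
  3 × C (aromatic): 1 H each → 3
  3 × C: 1 H each → 3
  3 × C (aromatic): no H
  2 × O: no H
  1 × C: no H
  1 × N: 2 H
  1 × O (charge -1): no H
  Total hydrogens = 16.
Net charge -1.
Molecular formula: C14H16NO3-

C14H16NO3-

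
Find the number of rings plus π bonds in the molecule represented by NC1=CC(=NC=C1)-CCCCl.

Molecular formula from the SMILES: C8H11ClN2.
DoU = (2C + 2 + N − H − X)/2 = (2·8 + 2 + 2 − 11 − 1)/2 = 8/2 = 4.
(Structurally: 1 ring(s) + 3 π bond(s) = 4.)

4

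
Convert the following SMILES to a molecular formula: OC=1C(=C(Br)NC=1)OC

C5H6BrNO2

Heavy atoms from the SMILES: 1 Br, 5 C, 1 N, 2 O.
Implicit hydrogens by atom environment:
  3 × C (aromatic): no H
  1 × Br: no H
  1 × C: 3 H
  1 × C (aromatic): 1 H
  1 × N (aromatic): 1 H
  1 × O: 1 H
  1 × O: no H
  Total hydrogens = 6.
Molecular formula: C5H6BrNO2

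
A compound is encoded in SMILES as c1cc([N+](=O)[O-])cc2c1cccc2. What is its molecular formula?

C10H7NO2

Heavy atoms from the SMILES: 10 C, 1 N, 2 O.
Implicit hydrogens by atom environment:
  7 × C (aromatic): 1 H each → 7
  3 × C (aromatic): no H
  1 × N (charge +1): no H
  1 × O: no H
  1 × O (charge -1): no H
  Total hydrogens = 7.
Molecular formula: C10H7NO2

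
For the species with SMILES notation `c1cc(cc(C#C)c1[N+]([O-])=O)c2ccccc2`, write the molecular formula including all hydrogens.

Heavy atoms from the SMILES: 14 C, 1 N, 2 O.
Implicit hydrogens by atom environment:
  8 × C (aromatic): 1 H each → 8
  4 × C (aromatic): no H
  1 × C: 1 H
  1 × C: no H
  1 × N (charge +1): no H
  1 × O: no H
  1 × O (charge -1): no H
  Total hydrogens = 9.
Molecular formula: C14H9NO2

C14H9NO2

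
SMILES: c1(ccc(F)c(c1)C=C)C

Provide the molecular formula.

C9H9F

Heavy atoms from the SMILES: 9 C, 1 F.
Implicit hydrogens by atom environment:
  3 × C (aromatic): 1 H each → 3
  3 × C (aromatic): no H
  1 × C: 3 H
  1 × C: 2 H
  1 × C: 1 H
  1 × F: no H
  Total hydrogens = 9.
Molecular formula: C9H9F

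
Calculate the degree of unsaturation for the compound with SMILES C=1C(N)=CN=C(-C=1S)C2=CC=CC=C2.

Molecular formula from the SMILES: C11H10N2S.
DoU = (2C + 2 + N − H − X)/2 = (2·11 + 2 + 2 − 10 − 0)/2 = 16/2 = 8.
(Structurally: 2 ring(s) + 6 π bond(s) = 8.)

8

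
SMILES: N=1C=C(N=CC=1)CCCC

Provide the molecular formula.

Heavy atoms from the SMILES: 8 C, 2 N.
Implicit hydrogens by atom environment:
  3 × C: 2 H each → 6
  3 × C (aromatic): 1 H each → 3
  2 × N (aromatic): no H
  1 × C: 3 H
  1 × C (aromatic): no H
  Total hydrogens = 12.
Molecular formula: C8H12N2

C8H12N2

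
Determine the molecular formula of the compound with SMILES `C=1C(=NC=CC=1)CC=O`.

Heavy atoms from the SMILES: 7 C, 1 N, 1 O.
Implicit hydrogens by atom environment:
  4 × C (aromatic): 1 H each → 4
  1 × C: 2 H
  1 × C: 1 H
  1 × C (aromatic): no H
  1 × N (aromatic): no H
  1 × O: no H
  Total hydrogens = 7.
Molecular formula: C7H7NO

C7H7NO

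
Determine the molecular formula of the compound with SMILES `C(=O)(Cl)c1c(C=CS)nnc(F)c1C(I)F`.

C8H4ClF2IN2OS

Heavy atoms from the SMILES: 8 C, 1 Cl, 2 F, 1 I, 2 N, 1 O, 1 S.
Implicit hydrogens by atom environment:
  4 × C (aromatic): no H
  3 × C: 1 H each → 3
  2 × F: no H
  2 × N (aromatic): no H
  1 × C: no H
  1 × Cl: no H
  1 × I: no H
  1 × O: no H
  1 × S: 1 H
  Total hydrogens = 4.
Molecular formula: C8H4ClF2IN2OS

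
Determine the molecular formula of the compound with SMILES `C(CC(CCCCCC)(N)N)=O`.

Heavy atoms from the SMILES: 9 C, 2 N, 1 O.
Implicit hydrogens by atom environment:
  6 × C: 2 H each → 12
  2 × N: 2 H each → 4
  1 × C: 3 H
  1 × C: 1 H
  1 × C: no H
  1 × O: no H
  Total hydrogens = 20.
Molecular formula: C9H20N2O

C9H20N2O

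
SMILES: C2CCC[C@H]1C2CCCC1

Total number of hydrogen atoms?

18

Hydrogens are implicit in SMILES; fill each atom to its normal valence:
  8 × C: 2 H each → 16
  2 × C: 1 H each → 2
  Total hydrogens = 18.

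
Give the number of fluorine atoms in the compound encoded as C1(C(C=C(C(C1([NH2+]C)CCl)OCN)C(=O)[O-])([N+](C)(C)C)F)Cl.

The symbol for fluorine appears 1 time in the SMILES.

1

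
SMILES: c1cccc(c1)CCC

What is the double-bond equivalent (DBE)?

4

Molecular formula from the SMILES: C9H12.
DoU = (2C + 2 + N − H − X)/2 = (2·9 + 2 + 0 − 12 − 0)/2 = 8/2 = 4.
(Structurally: 1 ring(s) + 3 π bond(s) = 4.)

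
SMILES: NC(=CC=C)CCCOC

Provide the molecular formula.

C8H15NO

Heavy atoms from the SMILES: 8 C, 1 N, 1 O.
Implicit hydrogens by atom environment:
  4 × C: 2 H each → 8
  2 × C: 1 H each → 2
  1 × C: 3 H
  1 × C: no H
  1 × N: 2 H
  1 × O: no H
  Total hydrogens = 15.
Molecular formula: C8H15NO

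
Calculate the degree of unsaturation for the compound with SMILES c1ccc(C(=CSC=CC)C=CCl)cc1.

7

Molecular formula from the SMILES: C13H13ClS.
DoU = (2C + 2 + N − H − X)/2 = (2·13 + 2 + 0 − 13 − 1)/2 = 14/2 = 7.
(Structurally: 1 ring(s) + 6 π bond(s) = 7.)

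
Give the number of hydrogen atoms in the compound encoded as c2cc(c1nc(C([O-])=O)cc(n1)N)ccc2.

Hydrogens are implicit in SMILES; fill each atom to its normal valence:
  6 × C (aromatic): 1 H each → 6
  4 × C (aromatic): no H
  2 × N (aromatic): no H
  1 × C: no H
  1 × N: 2 H
  1 × O: no H
  1 × O (charge -1): no H
  Total hydrogens = 8.

8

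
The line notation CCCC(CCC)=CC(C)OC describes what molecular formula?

Heavy atoms from the SMILES: 11 C, 1 O.
Implicit hydrogens by atom environment:
  4 × C: 3 H each → 12
  4 × C: 2 H each → 8
  2 × C: 1 H each → 2
  1 × C: no H
  1 × O: no H
  Total hydrogens = 22.
Molecular formula: C11H22O

C11H22O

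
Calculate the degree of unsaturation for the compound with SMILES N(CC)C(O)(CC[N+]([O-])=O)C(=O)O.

2

Molecular formula from the SMILES: C6H12N2O5.
DoU = (2C + 2 + N − H − X)/2 = (2·6 + 2 + 2 − 12 − 0)/2 = 4/2 = 2.
(Structurally: 0 ring(s) + 2 π bond(s) = 2.)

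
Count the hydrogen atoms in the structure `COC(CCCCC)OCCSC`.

22

Hydrogens are implicit in SMILES; fill each atom to its normal valence:
  6 × C: 2 H each → 12
  3 × C: 3 H each → 9
  2 × O: no H
  1 × C: 1 H
  1 × S: no H
  Total hydrogens = 22.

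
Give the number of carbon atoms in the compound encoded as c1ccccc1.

6

The symbol for carbon appears 6 times in the SMILES. Lowercase c denotes aromatic carbon and counts toward C.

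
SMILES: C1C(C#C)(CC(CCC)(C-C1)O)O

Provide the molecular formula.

C11H18O2

Heavy atoms from the SMILES: 11 C, 2 O.
Implicit hydrogens by atom environment:
  6 × C: 2 H each → 12
  3 × C: no H
  2 × O: 1 H each → 2
  1 × C: 3 H
  1 × C: 1 H
  Total hydrogens = 18.
Molecular formula: C11H18O2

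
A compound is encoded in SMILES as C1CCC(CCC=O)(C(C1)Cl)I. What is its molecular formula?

C9H14ClIO

Heavy atoms from the SMILES: 9 C, 1 Cl, 1 I, 1 O.
Implicit hydrogens by atom environment:
  6 × C: 2 H each → 12
  2 × C: 1 H each → 2
  1 × C: no H
  1 × Cl: no H
  1 × I: no H
  1 × O: no H
  Total hydrogens = 14.
Molecular formula: C9H14ClIO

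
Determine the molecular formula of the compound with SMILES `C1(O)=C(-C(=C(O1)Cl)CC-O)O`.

Heavy atoms from the SMILES: 6 C, 1 Cl, 4 O.
Implicit hydrogens by atom environment:
  4 × C (aromatic): no H
  3 × O: 1 H each → 3
  2 × C: 2 H each → 4
  1 × Cl: no H
  1 × O (aromatic): no H
  Total hydrogens = 7.
Molecular formula: C6H7ClO4

C6H7ClO4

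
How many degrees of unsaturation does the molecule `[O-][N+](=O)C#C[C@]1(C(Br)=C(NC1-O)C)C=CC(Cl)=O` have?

7

Molecular formula from the SMILES: C10H8BrClN2O4.
DoU = (2C + 2 + N − H − X)/2 = (2·10 + 2 + 2 − 8 − 2)/2 = 14/2 = 7.
(Structurally: 1 ring(s) + 6 π bond(s) = 7.)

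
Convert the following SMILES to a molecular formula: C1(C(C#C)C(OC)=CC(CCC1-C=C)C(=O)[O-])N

C14H18NO3-

Heavy atoms from the SMILES: 14 C, 1 N, 3 O.
Implicit hydrogens by atom environment:
  7 × C: 1 H each → 7
  3 × C: 2 H each → 6
  3 × C: no H
  2 × O: no H
  1 × C: 3 H
  1 × N: 2 H
  1 × O (charge -1): no H
  Total hydrogens = 18.
Net charge -1.
Molecular formula: C14H18NO3-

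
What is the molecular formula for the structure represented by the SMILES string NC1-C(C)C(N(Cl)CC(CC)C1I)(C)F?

C10H19ClFIN2

Heavy atoms from the SMILES: 10 C, 1 Cl, 1 F, 1 I, 2 N.
Implicit hydrogens by atom environment:
  4 × C: 1 H each → 4
  3 × C: 3 H each → 9
  2 × C: 2 H each → 4
  1 × C: no H
  1 × Cl: no H
  1 × F: no H
  1 × I: no H
  1 × N: 2 H
  1 × N: no H
  Total hydrogens = 19.
Molecular formula: C10H19ClFIN2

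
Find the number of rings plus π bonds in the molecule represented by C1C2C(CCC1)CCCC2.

2

Molecular formula from the SMILES: C10H18.
DoU = (2C + 2 + N − H − X)/2 = (2·10 + 2 + 0 − 18 − 0)/2 = 4/2 = 2.
(Structurally: 2 ring(s) + 0 π bond(s) = 2.)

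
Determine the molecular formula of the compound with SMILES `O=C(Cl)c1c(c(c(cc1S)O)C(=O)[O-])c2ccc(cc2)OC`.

Heavy atoms from the SMILES: 15 C, 1 Cl, 5 O, 1 S.
Implicit hydrogens by atom environment:
  7 × C (aromatic): no H
  5 × C (aromatic): 1 H each → 5
  3 × O: no H
  2 × C: no H
  1 × C: 3 H
  1 × Cl: no H
  1 × O: 1 H
  1 × O (charge -1): no H
  1 × S: 1 H
  Total hydrogens = 10.
Net charge -1.
Molecular formula: C15H10ClO5S-

C15H10ClO5S-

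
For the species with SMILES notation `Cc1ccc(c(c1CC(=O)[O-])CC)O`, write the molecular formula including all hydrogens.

Heavy atoms from the SMILES: 11 C, 3 O.
Implicit hydrogens by atom environment:
  4 × C (aromatic): no H
  2 × C: 3 H each → 6
  2 × C: 2 H each → 4
  2 × C (aromatic): 1 H each → 2
  1 × C: no H
  1 × O: 1 H
  1 × O: no H
  1 × O (charge -1): no H
  Total hydrogens = 13.
Net charge -1.
Molecular formula: C11H13O3-

C11H13O3-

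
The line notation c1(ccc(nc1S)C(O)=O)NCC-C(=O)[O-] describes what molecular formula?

Heavy atoms from the SMILES: 9 C, 2 N, 4 O, 1 S.
Implicit hydrogens by atom environment:
  3 × C (aromatic): no H
  2 × C: 2 H each → 4
  2 × C (aromatic): 1 H each → 2
  2 × C: no H
  2 × O: no H
  1 × N: 1 H
  1 × N (aromatic): no H
  1 × O: 1 H
  1 × O (charge -1): no H
  1 × S: 1 H
  Total hydrogens = 9.
Net charge -1.
Molecular formula: C9H9N2O4S-

C9H9N2O4S-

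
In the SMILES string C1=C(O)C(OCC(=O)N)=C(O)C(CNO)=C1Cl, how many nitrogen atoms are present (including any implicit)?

The symbol for nitrogen appears 2 times in the SMILES.

2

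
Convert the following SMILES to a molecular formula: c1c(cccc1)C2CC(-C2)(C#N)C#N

Heavy atoms from the SMILES: 12 C, 2 N.
Implicit hydrogens by atom environment:
  5 × C (aromatic): 1 H each → 5
  3 × C: no H
  2 × C: 2 H each → 4
  2 × N: no H
  1 × C: 1 H
  1 × C (aromatic): no H
  Total hydrogens = 10.
Molecular formula: C12H10N2

C12H10N2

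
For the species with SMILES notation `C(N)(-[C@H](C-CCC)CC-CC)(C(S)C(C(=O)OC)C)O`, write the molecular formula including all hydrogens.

C15H31NO3S

Heavy atoms from the SMILES: 15 C, 1 N, 3 O, 1 S.
Implicit hydrogens by atom environment:
  6 × C: 2 H each → 12
  4 × C: 3 H each → 12
  3 × C: 1 H each → 3
  2 × C: no H
  2 × O: no H
  1 × N: 2 H
  1 × O: 1 H
  1 × S: 1 H
  Total hydrogens = 31.
Molecular formula: C15H31NO3S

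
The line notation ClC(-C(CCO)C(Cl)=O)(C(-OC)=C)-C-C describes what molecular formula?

Heavy atoms from the SMILES: 10 C, 2 Cl, 3 O.
Implicit hydrogens by atom environment:
  4 × C: 2 H each → 8
  3 × C: no H
  2 × C: 3 H each → 6
  2 × Cl: no H
  2 × O: no H
  1 × C: 1 H
  1 × O: 1 H
  Total hydrogens = 16.
Molecular formula: C10H16Cl2O3

C10H16Cl2O3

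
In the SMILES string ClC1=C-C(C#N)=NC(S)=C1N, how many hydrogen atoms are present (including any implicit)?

Hydrogens are implicit in SMILES; fill each atom to its normal valence:
  4 × C (aromatic): no H
  1 × C (aromatic): 1 H
  1 × C: no H
  1 × Cl: no H
  1 × N: 2 H
  1 × N (aromatic): no H
  1 × N: no H
  1 × S: 1 H
  Total hydrogens = 4.

4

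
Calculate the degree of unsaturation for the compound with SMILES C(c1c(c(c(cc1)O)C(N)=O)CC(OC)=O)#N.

8

Molecular formula from the SMILES: C11H10N2O4.
DoU = (2C + 2 + N − H − X)/2 = (2·11 + 2 + 2 − 10 − 0)/2 = 16/2 = 8.
(Structurally: 1 ring(s) + 7 π bond(s) = 8.)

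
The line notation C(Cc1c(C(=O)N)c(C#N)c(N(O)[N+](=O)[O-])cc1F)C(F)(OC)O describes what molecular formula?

C12H12F2N4O6

Heavy atoms from the SMILES: 12 C, 2 F, 4 N, 6 O.
Implicit hydrogens by atom environment:
  5 × C (aromatic): no H
  3 × C: no H
  3 × O: no H
  2 × C: 2 H each → 4
  2 × F: no H
  2 × N: no H
  2 × O: 1 H each → 2
  1 × C: 3 H
  1 × C (aromatic): 1 H
  1 × N: 2 H
  1 × N (charge +1): no H
  1 × O (charge -1): no H
  Total hydrogens = 12.
Molecular formula: C12H12F2N4O6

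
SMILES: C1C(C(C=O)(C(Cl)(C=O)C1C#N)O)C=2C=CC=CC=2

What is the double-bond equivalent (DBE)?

Molecular formula from the SMILES: C14H12ClNO3.
DoU = (2C + 2 + N − H − X)/2 = (2·14 + 2 + 1 − 12 − 1)/2 = 18/2 = 9.
(Structurally: 2 ring(s) + 7 π bond(s) = 9.)

9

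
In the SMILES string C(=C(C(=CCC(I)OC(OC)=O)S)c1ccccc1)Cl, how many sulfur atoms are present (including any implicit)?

The symbol for sulfur appears 1 time in the SMILES.

1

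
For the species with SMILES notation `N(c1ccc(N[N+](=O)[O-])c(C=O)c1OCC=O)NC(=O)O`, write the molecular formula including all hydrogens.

C10H10N4O7

Heavy atoms from the SMILES: 10 C, 4 N, 7 O.
Implicit hydrogens by atom environment:
  5 × O: no H
  4 × C (aromatic): no H
  3 × N: 1 H each → 3
  2 × C (aromatic): 1 H each → 2
  2 × C: 1 H each → 2
  1 × C: 2 H
  1 × C: no H
  1 × N (charge +1): no H
  1 × O: 1 H
  1 × O (charge -1): no H
  Total hydrogens = 10.
Molecular formula: C10H10N4O7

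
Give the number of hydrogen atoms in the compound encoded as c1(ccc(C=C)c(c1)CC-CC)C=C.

Hydrogens are implicit in SMILES; fill each atom to its normal valence:
  5 × C: 2 H each → 10
  3 × C (aromatic): 1 H each → 3
  3 × C (aromatic): no H
  2 × C: 1 H each → 2
  1 × C: 3 H
  Total hydrogens = 18.

18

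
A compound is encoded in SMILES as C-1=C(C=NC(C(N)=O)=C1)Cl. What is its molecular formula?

C6H5ClN2O

Heavy atoms from the SMILES: 6 C, 1 Cl, 2 N, 1 O.
Implicit hydrogens by atom environment:
  3 × C (aromatic): 1 H each → 3
  2 × C (aromatic): no H
  1 × C: no H
  1 × Cl: no H
  1 × N: 2 H
  1 × N (aromatic): no H
  1 × O: no H
  Total hydrogens = 5.
Molecular formula: C6H5ClN2O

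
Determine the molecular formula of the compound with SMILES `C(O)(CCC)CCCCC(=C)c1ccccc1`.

Heavy atoms from the SMILES: 16 C, 1 O.
Implicit hydrogens by atom environment:
  7 × C: 2 H each → 14
  5 × C (aromatic): 1 H each → 5
  1 × C: 3 H
  1 × C: 1 H
  1 × C: no H
  1 × C (aromatic): no H
  1 × O: 1 H
  Total hydrogens = 24.
Molecular formula: C16H24O

C16H24O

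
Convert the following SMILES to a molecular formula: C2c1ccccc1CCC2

Heavy atoms from the SMILES: 10 C.
Implicit hydrogens by atom environment:
  4 × C: 2 H each → 8
  4 × C (aromatic): 1 H each → 4
  2 × C (aromatic): no H
  Total hydrogens = 12.
Molecular formula: C10H12

C10H12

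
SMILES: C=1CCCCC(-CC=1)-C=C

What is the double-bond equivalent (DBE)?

Molecular formula from the SMILES: C10H16.
DoU = (2C + 2 + N − H − X)/2 = (2·10 + 2 + 0 − 16 − 0)/2 = 6/2 = 3.
(Structurally: 1 ring(s) + 2 π bond(s) = 3.)

3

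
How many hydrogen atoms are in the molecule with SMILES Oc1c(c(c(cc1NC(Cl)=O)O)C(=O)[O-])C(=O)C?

Hydrogens are implicit in SMILES; fill each atom to its normal valence:
  5 × C (aromatic): no H
  3 × C: no H
  3 × O: no H
  2 × O: 1 H each → 2
  1 × C: 3 H
  1 × C (aromatic): 1 H
  1 × Cl: no H
  1 × N: 1 H
  1 × O (charge -1): no H
  Total hydrogens = 7.

7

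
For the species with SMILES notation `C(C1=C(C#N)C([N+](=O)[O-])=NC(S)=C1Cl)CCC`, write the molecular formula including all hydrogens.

C10H10ClN3O2S

Heavy atoms from the SMILES: 10 C, 1 Cl, 3 N, 2 O, 1 S.
Implicit hydrogens by atom environment:
  5 × C (aromatic): no H
  3 × C: 2 H each → 6
  1 × C: 3 H
  1 × C: no H
  1 × Cl: no H
  1 × N (aromatic): no H
  1 × N (charge +1): no H
  1 × N: no H
  1 × O: no H
  1 × O (charge -1): no H
  1 × S: 1 H
  Total hydrogens = 10.
Molecular formula: C10H10ClN3O2S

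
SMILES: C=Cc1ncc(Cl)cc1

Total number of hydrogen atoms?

Hydrogens are implicit in SMILES; fill each atom to its normal valence:
  3 × C (aromatic): 1 H each → 3
  2 × C (aromatic): no H
  1 × C: 2 H
  1 × C: 1 H
  1 × Cl: no H
  1 × N (aromatic): no H
  Total hydrogens = 6.

6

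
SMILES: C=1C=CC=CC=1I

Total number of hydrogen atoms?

Hydrogens are implicit in SMILES; fill each atom to its normal valence:
  5 × C (aromatic): 1 H each → 5
  1 × C (aromatic): no H
  1 × I: no H
  Total hydrogens = 5.

5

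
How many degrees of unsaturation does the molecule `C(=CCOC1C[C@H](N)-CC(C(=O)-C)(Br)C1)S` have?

Molecular formula from the SMILES: C11H18BrNO2S.
DoU = (2C + 2 + N − H − X)/2 = (2·11 + 2 + 1 − 18 − 1)/2 = 6/2 = 3.
(Structurally: 1 ring(s) + 2 π bond(s) = 3.)

3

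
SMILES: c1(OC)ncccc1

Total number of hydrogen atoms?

Hydrogens are implicit in SMILES; fill each atom to its normal valence:
  4 × C (aromatic): 1 H each → 4
  1 × C: 3 H
  1 × C (aromatic): no H
  1 × N (aromatic): no H
  1 × O: no H
  Total hydrogens = 7.

7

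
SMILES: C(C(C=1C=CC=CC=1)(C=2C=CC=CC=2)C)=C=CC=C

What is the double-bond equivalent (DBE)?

11

Molecular formula from the SMILES: C19H18.
DoU = (2C + 2 + N − H − X)/2 = (2·19 + 2 + 0 − 18 − 0)/2 = 22/2 = 11.
(Structurally: 2 ring(s) + 9 π bond(s) = 11.)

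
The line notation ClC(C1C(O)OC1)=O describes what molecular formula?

Heavy atoms from the SMILES: 4 C, 1 Cl, 3 O.
Implicit hydrogens by atom environment:
  2 × C: 1 H each → 2
  2 × O: no H
  1 × C: 2 H
  1 × C: no H
  1 × Cl: no H
  1 × O: 1 H
  Total hydrogens = 5.
Molecular formula: C4H5ClO3

C4H5ClO3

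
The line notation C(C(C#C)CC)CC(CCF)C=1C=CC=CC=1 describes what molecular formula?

Heavy atoms from the SMILES: 16 C, 1 F.
Implicit hydrogens by atom environment:
  5 × C: 2 H each → 10
  5 × C (aromatic): 1 H each → 5
  3 × C: 1 H each → 3
  1 × C: 3 H
  1 × C: no H
  1 × C (aromatic): no H
  1 × F: no H
  Total hydrogens = 21.
Molecular formula: C16H21F

C16H21F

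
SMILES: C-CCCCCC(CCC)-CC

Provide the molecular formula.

C12H26

Heavy atoms from the SMILES: 12 C.
Implicit hydrogens by atom environment:
  8 × C: 2 H each → 16
  3 × C: 3 H each → 9
  1 × C: 1 H
  Total hydrogens = 26.
Molecular formula: C12H26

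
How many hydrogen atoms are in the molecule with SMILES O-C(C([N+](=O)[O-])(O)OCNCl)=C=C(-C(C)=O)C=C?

11

Hydrogens are implicit in SMILES; fill each atom to its normal valence:
  5 × C: no H
  3 × O: no H
  2 × C: 2 H each → 4
  2 × O: 1 H each → 2
  1 × C: 3 H
  1 × C: 1 H
  1 × Cl: no H
  1 × N: 1 H
  1 × N (charge +1): no H
  1 × O (charge -1): no H
  Total hydrogens = 11.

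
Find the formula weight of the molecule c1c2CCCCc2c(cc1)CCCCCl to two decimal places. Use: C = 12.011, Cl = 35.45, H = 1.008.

Molecular formula: C14H19Cl.
M = 14×12.011 + 1×35.45 + 19×1.008 = 222.76 g/mol.

222.76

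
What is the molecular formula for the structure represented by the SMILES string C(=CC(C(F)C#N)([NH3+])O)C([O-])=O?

C6H7FN2O3

Heavy atoms from the SMILES: 6 C, 1 F, 2 N, 3 O.
Implicit hydrogens by atom environment:
  3 × C: 1 H each → 3
  3 × C: no H
  1 × F: no H
  1 × N (charge +1): 3 H
  1 × N: no H
  1 × O: 1 H
  1 × O: no H
  1 × O (charge -1): no H
  Total hydrogens = 7.
Molecular formula: C6H7FN2O3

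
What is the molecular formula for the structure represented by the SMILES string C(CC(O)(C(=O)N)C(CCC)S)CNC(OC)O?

C11H24N2O4S

Heavy atoms from the SMILES: 11 C, 2 N, 4 O, 1 S.
Implicit hydrogens by atom environment:
  5 × C: 2 H each → 10
  2 × C: 3 H each → 6
  2 × C: 1 H each → 2
  2 × C: no H
  2 × O: 1 H each → 2
  2 × O: no H
  1 × N: 2 H
  1 × N: 1 H
  1 × S: 1 H
  Total hydrogens = 24.
Molecular formula: C11H24N2O4S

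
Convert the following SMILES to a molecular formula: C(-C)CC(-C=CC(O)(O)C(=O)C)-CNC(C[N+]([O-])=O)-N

C12H23N3O5

Heavy atoms from the SMILES: 12 C, 3 N, 5 O.
Implicit hydrogens by atom environment:
  4 × C: 2 H each → 8
  4 × C: 1 H each → 4
  2 × C: 3 H each → 6
  2 × C: no H
  2 × O: 1 H each → 2
  2 × O: no H
  1 × N: 2 H
  1 × N: 1 H
  1 × N (charge +1): no H
  1 × O (charge -1): no H
  Total hydrogens = 23.
Molecular formula: C12H23N3O5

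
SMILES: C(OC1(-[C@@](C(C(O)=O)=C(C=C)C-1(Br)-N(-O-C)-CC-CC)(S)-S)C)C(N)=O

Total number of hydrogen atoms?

Hydrogens are implicit in SMILES; fill each atom to its normal valence:
  7 × C: no H
  5 × C: 2 H each → 10
  4 × O: no H
  3 × C: 3 H each → 9
  2 × S: 1 H each → 2
  1 × Br: no H
  1 × C: 1 H
  1 × N: 2 H
  1 × N: no H
  1 × O: 1 H
  Total hydrogens = 25.

25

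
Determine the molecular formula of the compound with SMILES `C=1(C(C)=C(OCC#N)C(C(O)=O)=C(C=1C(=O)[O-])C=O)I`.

C12H7INO6-

Heavy atoms from the SMILES: 12 C, 1 I, 1 N, 6 O.
Implicit hydrogens by atom environment:
  6 × C (aromatic): no H
  4 × O: no H
  3 × C: no H
  1 × C: 3 H
  1 × C: 2 H
  1 × C: 1 H
  1 × I: no H
  1 × N: no H
  1 × O: 1 H
  1 × O (charge -1): no H
  Total hydrogens = 7.
Net charge -1.
Molecular formula: C12H7INO6-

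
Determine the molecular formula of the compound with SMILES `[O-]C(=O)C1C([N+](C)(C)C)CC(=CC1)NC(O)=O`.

C11H18N2O4

Heavy atoms from the SMILES: 11 C, 2 N, 4 O.
Implicit hydrogens by atom environment:
  3 × C: 3 H each → 9
  3 × C: 1 H each → 3
  3 × C: no H
  2 × C: 2 H each → 4
  2 × O: no H
  1 × N: 1 H
  1 × N (charge +1): no H
  1 × O: 1 H
  1 × O (charge -1): no H
  Total hydrogens = 18.
Molecular formula: C11H18N2O4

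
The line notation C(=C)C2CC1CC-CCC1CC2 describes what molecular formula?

Heavy atoms from the SMILES: 12 C.
Implicit hydrogens by atom environment:
  8 × C: 2 H each → 16
  4 × C: 1 H each → 4
  Total hydrogens = 20.
Molecular formula: C12H20

C12H20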